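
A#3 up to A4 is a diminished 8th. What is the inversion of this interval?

augmented 1st

The rule of nine gives the new number: 9 − 8 = 1, so an octave becomes a unison.
And diminished becomes augmented under inversion, so we get an augmented unison.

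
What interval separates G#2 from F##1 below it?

Descending from G#2 to F##1 is the same interval as ascending F##1 to G#2.
F to G spans two letter names (F-G), plus an octave — that makes it a ninth of some quality.
A major ninth would be 14 semitones, but F##1 to G#2 is 13 — one semitone narrower, making it a minor ninth.
(Equivalently, a compound minor second: a minor second plus an octave.)

minor ninth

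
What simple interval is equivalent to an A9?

Each octave removed subtracts seven from the number: 9 − 7 = 2.
Quality carries through unchanged, so the simple form is an augmented second.

A2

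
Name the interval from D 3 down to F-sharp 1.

minor 13th

Descending from D3 to F#1 is the same interval as ascending F#1 to D3.
F to D spans six letter names (F-G-A-B-C-D), plus an octave, so the interval is some kind of thirteenth.
At 20 semitones, F#1→D3 falls one short of a major thirteenth: minor.
(Equivalently, a compound minor sixth: a minor sixth plus an octave.)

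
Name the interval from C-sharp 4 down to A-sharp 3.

Descending from C#4 to A#3 is the same interval as ascending A#3 to C#4.
A to C spans three letter names (A-B-C) — that makes it a third of some quality.
A major third would be 4 semitones, but A#3 to C#4 is 3 — one semitone narrower, making it a minor third.

m3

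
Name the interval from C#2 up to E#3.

major 10th

C to E spans three letter names (C-D-E), plus an octave, so the interval is some kind of tenth.
Counting semitones, C#2→E#3 is 16, which is the major tenth.
(Equivalently, a compound major third: a major third plus an octave.)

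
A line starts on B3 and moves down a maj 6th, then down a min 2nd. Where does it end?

A major sixth down from B3 is D3.
Down a minor second from D3: C#3 (1 semitone down).

C#3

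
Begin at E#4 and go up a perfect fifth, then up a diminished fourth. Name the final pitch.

A perfect fifth up from E#4 is B#4.
A diminished fourth up from B#4 is E5.

E5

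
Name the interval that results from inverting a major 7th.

Inverted interval numbers add to nine, so a seventh pairs with a second (7 + 2 = 9).
The quality also flips — major becomes minor — giving a minor second.

minor second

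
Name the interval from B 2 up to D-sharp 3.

B to D spans three letter names (B-C-D) — that makes it a third of some quality.
The major third spans 4 semitones, and B2 to D#3 is exactly 4 semitones — so this is a major third.

major third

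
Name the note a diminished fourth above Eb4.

Abb4

Four letter names up from E: A.
A diminished fourth is 4 semitones; 4 semitones up from Eb4 gives Abb4.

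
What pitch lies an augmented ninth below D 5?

Two letters down from D (plus an octave) reaches C.
An augmented ninth is 15 semitones; 15 semitones down from D5 gives Cb4.

C-flat 4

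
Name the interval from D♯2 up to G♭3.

D to G spans four letter names (D-E-F-G), plus an octave: an eleventh.
A perfect eleventh would be 17 semitones; D#2 to Gb3 is 15, two semitones narrower, so the interval is doubly diminished.
(Equivalently, a compound doubly diminished fourth: a doubly diminished fourth plus an octave.)

doubly diminished eleventh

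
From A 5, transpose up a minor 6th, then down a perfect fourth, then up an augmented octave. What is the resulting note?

A5 up a minor sixth → F6 (8 semitones).
F6 down a perfect fourth → C6 (5 semitones).
An augmented octave up from C6 is C#7.

C sharp 7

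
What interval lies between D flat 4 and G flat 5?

D to G spans four letter names (D-E-F-G), plus an octave: an eleventh.
Counting semitones, Db4→Gb5 is 17, which is the perfect eleventh.
(Equivalently, a compound perfect fourth: a perfect fourth plus an octave.)

perfect eleventh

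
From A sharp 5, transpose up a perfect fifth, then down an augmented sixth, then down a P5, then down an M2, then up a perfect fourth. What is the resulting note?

E flat 5

A#5 up a perfect fifth → E#6 (7 semitones).
An augmented sixth down from E#6 is G5.
Down a perfect fifth from G5: C5 (7 semitones down).
C5 down a major second → Bb4 (2 semitones).
Bb4 up a perfect fourth → Eb5 (5 semitones).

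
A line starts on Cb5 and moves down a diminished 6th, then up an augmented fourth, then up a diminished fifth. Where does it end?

A diminished sixth down from Cb5 is E4.
An augmented fourth up from E4 is A#4.
Up a diminished fifth from A#4: E5 (6 semitones up).

E5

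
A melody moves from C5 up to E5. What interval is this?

C to E spans three letter names (C-D-E), so the interval is some kind of third.
Counting semitones, C5→E5 is 4, which is the major third.

M3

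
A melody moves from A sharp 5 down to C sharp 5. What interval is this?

Descending from A#5 to C#5 is the same interval as ascending C#5 to A#5.
C to A spans six letter names (C-D-E-F-G-A), so the interval is some kind of sixth.
The major sixth spans 9 semitones, and C#5 to A#5 is exactly 9 semitones — so this is a major sixth.

M6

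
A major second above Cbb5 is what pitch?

Counting two letter names up from C lands on D.
A major second spans 2 semitones, so from Cbb5 the target pitch is Dbb5.

Dbb5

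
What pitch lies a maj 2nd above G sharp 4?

Two letter names up from G: A.
Moving 2 semitones up from G#4 (the size of a major second) reaches A#4.

A sharp 4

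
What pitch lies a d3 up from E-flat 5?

G-double-flat 5

The third takes the letter from E up to G.
Moving 2 semitones up from Eb5 (the size of a diminished third) reaches Gbb5.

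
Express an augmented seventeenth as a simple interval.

Subtracting seven from the interval number removes an octave: 17 − 14 = 3.
Quality carries through unchanged, so the simple form is an augmented third.

A3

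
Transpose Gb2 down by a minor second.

F2

Two letter names down from G: F.
A minor second is 1 semitone; 1 semitone down from Gb2 gives F2.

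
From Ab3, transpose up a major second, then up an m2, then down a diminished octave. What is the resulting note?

C3

A major second up from Ab3 is Bb3.
Bb3 up a minor second → Cb4 (1 semitone).
A diminished octave down from Cb4 is C3.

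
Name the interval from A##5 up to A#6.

diminished octave

A to A is the same letter name, plus an octave — that makes it an octave of some quality.
The perfect octave is 12 semitones; here we have 11, one semitone narrower: diminished.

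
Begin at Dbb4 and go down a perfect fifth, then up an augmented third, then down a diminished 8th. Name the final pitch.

B2

Dbb4 down a perfect fifth → Gbb3 (7 semitones).
Gbb3 up an augmented third → Bb3 (5 semitones).
Down a diminished octave from Bb3: B2 (11 semitones down).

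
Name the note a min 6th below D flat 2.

F 1

Six letter names down from D: F.
A minor sixth spans 8 semitones, so from Db2 the target pitch is F1.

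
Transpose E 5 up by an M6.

C-sharp 6

Six letter names up from E: C.
A major sixth is 9 semitones; 9 semitones up from E5 gives C#6.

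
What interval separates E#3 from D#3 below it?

major 2nd

Descending from E#3 to D#3 is the same interval as ascending D#3 to E#3.
D to E spans two letter names (D-E) — that makes it a second of some quality.
The major second spans 2 semitones, and D#3 to E#3 is exactly 2 semitones — so this is a major second.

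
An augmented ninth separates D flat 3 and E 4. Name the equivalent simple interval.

Subtracting seven from the interval number removes an octave: 9 − 7 = 2.
That makes an augmented ninth a compound augmented second — an octave plus an augmented second.

A2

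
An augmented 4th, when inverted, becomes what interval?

Interval numbers invert to sum to nine: 4 + 5 = 9, so a fourth inverts to a fifth.
And augmented becomes diminished under inversion, so we get a diminished fifth.

diminished fifth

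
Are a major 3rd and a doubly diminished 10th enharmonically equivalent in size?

A major third is 4 semitones but a doubly diminished tenth is 13 semitones — different sizes.

No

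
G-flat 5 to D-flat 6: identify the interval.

perfect fifth

G to D spans five letter names (G-A-B-C-D) — that makes it a fifth of some quality.
The perfect fifth spans 7 semitones, and Gb5 to Db6 is exactly 7 semitones — so this is a perfect fifth.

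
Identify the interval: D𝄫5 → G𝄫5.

D to G spans four letter names (D-E-F-G): a fourth.
Dbb5 to Gbb5 is 5 semitones, matching the perfect fourth exactly, so the quality is perfect.

perfect 4th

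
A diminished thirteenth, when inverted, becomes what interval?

A3

First reduce the compound diminished thirteenth to its simple form, a diminished sixth.
The rule of nine gives the new number: 9 − 6 = 3, so a sixth becomes a third.
The quality also flips — diminished becomes augmented — giving an augmented third.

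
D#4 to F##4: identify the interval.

D to F spans three letter names (D-E-F): a third.
D#4 to F##4 is 4 semitones, matching the major third exactly, so the quality is major.

major third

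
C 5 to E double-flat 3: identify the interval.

A13

Descending from C5 to Ebb3 is the same interval as ascending Ebb3 to C5.
E to C spans six letter names (E-F-G-A-B-C), plus an octave, so the interval is some kind of thirteenth.
The major thirteenth is 21 semitones; here we have 22, one semitone wider: augmented.
(Equivalently, a compound augmented sixth: an augmented sixth plus an octave.)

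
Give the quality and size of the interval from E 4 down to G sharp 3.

minor 6th

Descending from E4 to G#3 is the same interval as ascending G#3 to E4.
G to E spans six letter names (G-A-B-C-D-E), so the interval is some kind of sixth.
At 8 semitones, G#3→E4 falls one short of a major sixth: minor.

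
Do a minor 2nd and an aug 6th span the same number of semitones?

No

1 semitone (minor second) vs 10 semitones (augmented sixth): not equal.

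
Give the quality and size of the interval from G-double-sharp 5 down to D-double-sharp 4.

perfect 11th

Descending from G##5 to D##4 is the same interval as ascending D##4 to G##5.
D to G spans four letter names (D-E-F-G), plus an octave, so the interval is some kind of eleventh.
The perfect eleventh spans 17 semitones, and D##4 to G##5 is exactly 17 semitones — so this is a perfect eleventh.
(Equivalently, a compound perfect fourth: a perfect fourth plus an octave.)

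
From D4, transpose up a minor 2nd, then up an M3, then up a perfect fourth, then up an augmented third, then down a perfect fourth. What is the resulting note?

A minor second up from D4 is Eb4.
A major third up from Eb4 is G4.
G4 up a perfect fourth → C5 (5 semitones).
C5 up an augmented third → E#5 (5 semitones).
Down a perfect fourth from E#5: B#4 (5 semitones down).

B#4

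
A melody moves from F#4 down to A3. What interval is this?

major sixth

Descending from F#4 to A3 is the same interval as ascending A3 to F#4.
A to F spans six letter names (A-B-C-D-E-F), so the interval is some kind of sixth.
The major sixth spans 9 semitones, and A3 to F#4 is exactly 9 semitones — so this is a major sixth.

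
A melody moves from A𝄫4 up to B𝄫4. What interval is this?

major second

A to B spans two letter names (A-B), so the interval is some kind of second.
Counting semitones, Abb4→Bbb4 is 2, which is the major second.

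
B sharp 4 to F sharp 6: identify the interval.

diminished 12th

B to F spans five letter names (B-C-D-E-F), plus an octave — that makes it a twelfth of some quality.
The perfect twelfth is 19 semitones; here we have 18, one semitone narrower: diminished.
(Equivalently, a compound diminished fifth: a diminished fifth plus an octave.)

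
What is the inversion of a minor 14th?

major 2nd

First reduce the compound minor fourteenth to its simple form, a minor seventh.
Inverted interval numbers add to nine, so a seventh pairs with a second (7 + 2 = 9).
Quality inverts too: minor becomes major. That makes the inversion a major second.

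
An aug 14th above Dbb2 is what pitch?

The fourteenth's letter: D up seven letter names plus an octave → C.
An augmented fourteenth is 24 semitones; 24 semitones up from Dbb2 gives C4.

C4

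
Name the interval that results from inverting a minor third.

Interval numbers invert to sum to nine: 3 + 6 = 9, so a third inverts to a sixth.
The quality also flips — minor becomes major — giving a major sixth.

major sixth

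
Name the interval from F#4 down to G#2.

minor fourteenth

Descending from F#4 to G#2 is the same interval as ascending G#2 to F#4.
G to F spans seven letter names (G-A-B-C-D-E-F), plus an octave, so the interval is some kind of fourteenth.
At 22 semitones, G#2→F#4 falls one short of a major fourteenth: minor.
(Equivalently, a compound minor seventh: a minor seventh plus an octave.)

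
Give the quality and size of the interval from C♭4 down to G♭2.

Descending from Cb4 to Gb2 is the same interval as ascending Gb2 to Cb4.
G to C spans four letter names (G-A-B-C), plus an octave, so the interval is some kind of eleventh.
Gb2 to Cb4 is 17 semitones, matching the perfect eleventh exactly, so the quality is perfect.
(Equivalently, a compound perfect fourth: a perfect fourth plus an octave.)

perfect eleventh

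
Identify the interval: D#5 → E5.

D to E spans two letter names (D-E), so the interval is some kind of second.
D#5 to E5 is 1 semitone, a half step short of the major second (2), so this is minor.

m2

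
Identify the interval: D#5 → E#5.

D to E spans two letter names (D-E) — that makes it a second of some quality.
D#5 to E#5 is 2 semitones, matching the major second exactly, so the quality is major.

major second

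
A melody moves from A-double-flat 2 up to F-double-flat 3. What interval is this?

A to F spans six letter names (A-B-C-D-E-F): a sixth.
A major sixth would be 9 semitones, but Abb2 to Fbb3 is 8 — one semitone narrower, making it a minor sixth.

minor 6th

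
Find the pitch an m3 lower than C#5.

The third takes the letter from C down to A.
A minor third spans 3 semitones, so from C#5 the target pitch is A#4.

A#4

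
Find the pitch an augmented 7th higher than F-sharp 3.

Seven letter names up from F: E.
An augmented seventh is 12 semitones; 12 semitones up from F#3 gives E##4.

E-double-sharp 4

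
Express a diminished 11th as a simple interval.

Subtracting seven from the interval number removes an octave: 11 − 7 = 4.
Quality carries through unchanged, so the simple form is a diminished fourth.

d4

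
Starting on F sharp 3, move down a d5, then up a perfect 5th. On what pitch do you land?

F#3 down a diminished fifth → B#2 (6 semitones).
A perfect fifth up from B#2 is F##3.

F double-sharp 3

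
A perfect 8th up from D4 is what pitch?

D5

For an octave the letter name doesn't change: still D, an octave up.
A perfect octave spans 12 semitones, so from D4 the target pitch is D5.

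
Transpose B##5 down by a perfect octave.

B##4

The letter stays B (same as the start), shifted an octave down.
A perfect octave is 12 semitones; 12 semitones down from B##5 gives B##4.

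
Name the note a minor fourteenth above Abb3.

Gbb5

Seven letters up from A (plus an octave) reaches G.
Moving 22 semitones up from Abb3 (the size of a minor fourteenth) reaches Gbb5.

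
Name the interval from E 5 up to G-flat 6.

diminished 10th

E to G spans three letter names (E-F-G), plus an octave, so the interval is some kind of tenth.
E5 to Gb6 spans 14 semitones — two semitones narrower than the major tenth (16) — giving a diminished tenth.
(Equivalently, a compound diminished third: a diminished third plus an octave.)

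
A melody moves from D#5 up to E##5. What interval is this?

augmented 2nd

D to E spans two letter names (D-E), so the interval is some kind of second.
D#5 to E##5 spans 3 semitones — one semitone wider than the major second (2) — giving an augmented second.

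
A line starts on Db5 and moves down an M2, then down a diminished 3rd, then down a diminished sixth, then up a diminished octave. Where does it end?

C#5

Db5 down a major second → Cb5 (2 semitones).
A diminished third down from Cb5 is A4.
A diminished sixth down from A4 is C##4.
C##4 up a diminished octave → C#5 (11 semitones).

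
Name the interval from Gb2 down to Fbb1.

augmented ninth

Descending from Gb2 to Fbb1 is the same interval as ascending Fbb1 to Gb2.
F to G spans two letter names (F-G), plus an octave: a ninth.
Fbb1 to Gb2 spans 15 semitones — one semitone wider than the major ninth (14) — giving an augmented ninth.
(Equivalently, a compound augmented second: an augmented second plus an octave.)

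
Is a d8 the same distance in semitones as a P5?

A diminished octave spans 11 semitones; a perfect fifth spans 7 semitones. They differ by 4.

No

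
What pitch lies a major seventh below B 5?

Seven letter names down from B: C.
A major seventh is 11 semitones; 11 semitones down from B5 gives C5.

C 5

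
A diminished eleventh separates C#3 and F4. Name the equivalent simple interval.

Take out an octave (7 from the number): 11 − 7 = 4.
That makes a diminished eleventh a compound diminished fourth — an octave plus a diminished fourth.

diminished 4th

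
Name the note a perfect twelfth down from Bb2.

Eb1

Counting five letter names plus an octave down from B lands on E.
A perfect twelfth is 19 semitones; 19 semitones down from Bb2 gives Eb1.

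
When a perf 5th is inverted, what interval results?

The rule of nine gives the new number: 9 − 5 = 4, so a fifth becomes a fourth.
And perfect stays perfect under inversion, so we get a perfect fourth.

P4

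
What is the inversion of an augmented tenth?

d6

First reduce the compound augmented tenth to its simple form, an augmented third.
The rule of nine gives the new number: 9 − 3 = 6, so a third becomes a sixth.
Quality inverts too: augmented becomes diminished. That makes the inversion a diminished sixth.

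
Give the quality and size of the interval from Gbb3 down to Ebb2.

Descending from Gbb3 to Ebb2 is the same interval as ascending Ebb2 to Gbb3.
E to G spans three letter names (E-F-G), plus an octave, so the interval is some kind of tenth.
At 15 semitones, Ebb2→Gbb3 falls one short of a major tenth: minor.
(Equivalently, a compound minor third: a minor third plus an octave.)

m10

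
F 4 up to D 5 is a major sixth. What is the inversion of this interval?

minor third

The rule of nine gives the new number: 9 − 6 = 3, so a sixth becomes a third.
The quality also flips — major becomes minor — giving a minor third.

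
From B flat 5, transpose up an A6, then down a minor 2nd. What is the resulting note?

F double-sharp 6

Up an augmented sixth from Bb5: G#6 (10 semitones up).
Down a minor second from G#6: F##6 (1 semitone down).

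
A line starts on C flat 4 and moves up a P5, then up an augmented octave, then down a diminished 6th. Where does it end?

Cb4 up a perfect fifth → Gb4 (7 semitones).
Gb4 up an augmented octave → G5 (13 semitones).
G5 down a diminished sixth → B#4 (7 semitones).

B sharp 4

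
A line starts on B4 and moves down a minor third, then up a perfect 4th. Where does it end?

A minor third down from B4 is G#4.
Up a perfect fourth from G#4: C#5 (5 semitones up).

C#5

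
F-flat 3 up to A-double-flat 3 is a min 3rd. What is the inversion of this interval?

Inverted interval numbers add to nine, so a third pairs with a sixth (3 + 6 = 9).
Quality inverts too: minor becomes major. That makes the inversion a major sixth.

major sixth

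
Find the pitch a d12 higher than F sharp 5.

C 7

The twelfth's letter: F up five letter names plus an octave → C.
Moving 18 semitones up from F#5 (the size of a diminished twelfth) reaches C7.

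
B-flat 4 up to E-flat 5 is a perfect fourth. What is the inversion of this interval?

perfect 5th

Interval numbers invert to sum to nine: 4 + 5 = 9, so a fourth inverts to a fifth.
The quality also flips — perfect stays perfect — giving a perfect fifth.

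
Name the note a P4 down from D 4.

A 3

The fourth takes the letter from D down to A.
A perfect fourth spans 5 semitones, so from D4 the target pitch is A3.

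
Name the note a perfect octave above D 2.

D 3

An octave keeps the letter name D, an octave up from D.
A perfect octave is 12 semitones; 12 semitones up from D2 gives D3.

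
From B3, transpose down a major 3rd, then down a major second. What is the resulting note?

Down a major third from B3: G3 (4 semitones down).
Down a major second from G3: F3 (2 semitones down).

F3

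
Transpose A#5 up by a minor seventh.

The seventh takes the letter from A up to G.
Moving 10 semitones up from A#5 (the size of a minor seventh) reaches G#6.

G#6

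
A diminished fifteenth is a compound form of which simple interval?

diminished octave

Subtracting seven from the interval number removes an octave: 15 − 7 = 8.
So a diminished fifteenth is an octave plus a diminished octave. The quality is unchanged.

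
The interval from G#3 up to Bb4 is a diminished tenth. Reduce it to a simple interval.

diminished 3rd

Subtracting seven from the interval number removes an octave: 10 − 7 = 3.
That makes a diminished tenth a compound diminished third — an octave plus a diminished third.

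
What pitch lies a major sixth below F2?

Six letter names down from F: A.
A major sixth spans 9 semitones, so from F2 the target pitch is Ab1.

Ab1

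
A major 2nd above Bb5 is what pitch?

Counting two letter names up from B lands on C.
A major second spans 2 semitones, so from Bb5 the target pitch is C6.

C6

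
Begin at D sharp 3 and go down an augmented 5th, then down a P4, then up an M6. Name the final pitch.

Down an augmented fifth from D#3: G2 (8 semitones down).
Down a perfect fourth from G2: D2 (5 semitones down).
Up a major sixth from D2: B2 (9 semitones up).

B 2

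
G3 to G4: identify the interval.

P8

G to G is the same letter name, plus an octave: an octave.
G3 to G4 is 12 semitones, matching the perfect octave exactly, so the quality is perfect.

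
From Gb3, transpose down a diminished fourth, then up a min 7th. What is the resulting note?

C4

Gb3 down a diminished fourth → D3 (4 semitones).
A minor seventh up from D3 is C4.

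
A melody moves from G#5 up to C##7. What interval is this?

G to C spans four letter names (G-A-B-C), plus an octave: an eleventh.
A perfect eleventh would be 17 semitones; G#5 to C##7 is 18, one semitone wider, so the interval is augmented.
(Equivalently, a compound augmented fourth: an augmented fourth plus an octave.)

augmented eleventh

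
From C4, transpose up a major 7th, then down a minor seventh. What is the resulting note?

C#4

A major seventh up from C4 is B4.
Down a minor seventh from B4: C#4 (10 semitones down).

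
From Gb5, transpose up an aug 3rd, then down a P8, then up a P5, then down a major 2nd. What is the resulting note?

Up an augmented third from Gb5: B5 (5 semitones up).
Down a perfect octave from B5: B4 (12 semitones down).
B4 up a perfect fifth → F#5 (7 semitones).
A major second down from F#5 is E5.

E5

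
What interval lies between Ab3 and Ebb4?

diminished fifth

A to E spans five letter names (A-B-C-D-E) — that makes it a fifth of some quality.
The perfect fifth is 7 semitones; here we have 6, one semitone narrower: diminished.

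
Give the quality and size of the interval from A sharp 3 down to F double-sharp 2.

minor tenth

Descending from A#3 to F##2 is the same interval as ascending F##2 to A#3.
F to A spans three letter names (F-G-A), plus an octave: a tenth.
At 15 semitones, F##2→A#3 falls one short of a major tenth: minor.
(Equivalently, a compound minor third: a minor third plus an octave.)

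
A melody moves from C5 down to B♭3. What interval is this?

Descending from C5 to Bb3 is the same interval as ascending Bb3 to C5.
B to C spans two letter names (B-C), plus an octave, so the interval is some kind of ninth.
Bb3 to C5 is 14 semitones, matching the major ninth exactly, so the quality is major.
(Equivalently, a compound major second: a major second plus an octave.)

M9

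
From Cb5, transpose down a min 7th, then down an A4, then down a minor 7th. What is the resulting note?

Bbb2

Down a minor seventh from Cb5: Db4 (10 semitones down).
Down an augmented fourth from Db4: Abb3 (6 semitones down).
A minor seventh down from Abb3 is Bbb2.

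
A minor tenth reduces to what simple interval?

Subtracting seven from the interval number removes an octave: 10 − 7 = 3.
That makes a minor tenth a compound minor third — an octave plus a minor third.

m3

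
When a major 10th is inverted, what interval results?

minor 6th

First reduce the compound major tenth to its simple form, a major third.
Inverted interval numbers add to nine, so a third pairs with a sixth (3 + 6 = 9).
And major becomes minor under inversion, so we get a minor sixth.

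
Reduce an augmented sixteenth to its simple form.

Subtracting seven from the interval number removes an octave: 16 − 14 = 2.
Quality carries through unchanged, so the simple form is an augmented second.

augmented second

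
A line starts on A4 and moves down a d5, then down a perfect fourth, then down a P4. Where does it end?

A4 down a diminished fifth → D#4 (6 semitones).
A perfect fourth down from D#4 is A#3.
Down a perfect fourth from A#3: E#3 (5 semitones down).

E#3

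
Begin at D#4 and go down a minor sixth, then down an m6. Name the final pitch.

A minor sixth down from D#4 is F##3.
F##3 down a minor sixth → A##2 (8 semitones).

A##2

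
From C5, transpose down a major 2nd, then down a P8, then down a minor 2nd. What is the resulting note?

Down a major second from C5: Bb4 (2 semitones down).
Down a perfect octave from Bb4: Bb3 (12 semitones down).
Down a minor second from Bb3: A3 (1 semitone down).

A3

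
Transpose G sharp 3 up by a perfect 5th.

D sharp 4

Five letter names up from G: D.
A perfect fifth is 7 semitones; 7 semitones up from G#3 gives D#4.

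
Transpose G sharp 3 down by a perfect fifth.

C sharp 3

The fifth takes the letter from G down to C.
A perfect fifth spans 7 semitones, so from G#3 the target pitch is C#3.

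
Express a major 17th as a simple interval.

Take out 2 octaves (14 from the number): 17 − 14 = 3.
Quality carries through unchanged, so the simple form is a major third.

major third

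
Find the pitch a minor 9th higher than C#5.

The ninth's letter: C up two letter names plus an octave → D.
A minor ninth is 13 semitones; 13 semitones up from C#5 gives D6.

D6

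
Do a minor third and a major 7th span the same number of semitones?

3 semitones (minor third) vs 11 semitones (major seventh): not equal.

No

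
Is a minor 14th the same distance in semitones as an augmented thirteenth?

A minor fourteenth = 22 semitones = an augmented thirteenth; enharmonically equal.

Yes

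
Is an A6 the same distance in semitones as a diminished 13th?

10 semitones (augmented sixth) vs 19 semitones (diminished thirteenth): not equal.

No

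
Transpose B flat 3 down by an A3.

G double-flat 3

The third takes the letter from B down to G.
An augmented third is 5 semitones; 5 semitones down from Bb3 gives Gbb3.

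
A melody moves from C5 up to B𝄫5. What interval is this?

C to B spans seven letter names (C-D-E-F-G-A-B) — that makes it a seventh of some quality.
C5 to Bbb5 spans 9 semitones — two semitones narrower than the major seventh (11) — giving a diminished seventh.

diminished seventh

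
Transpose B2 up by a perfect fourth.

E3

Four letter names up from B: E.
A perfect fourth spans 5 semitones, so from B2 the target pitch is E3.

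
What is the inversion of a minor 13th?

First reduce the compound minor thirteenth to its simple form, a minor sixth.
Inverted interval numbers add to nine, so a sixth pairs with a third (6 + 3 = 9).
Quality inverts too: minor becomes major. That makes the inversion a major third.

M3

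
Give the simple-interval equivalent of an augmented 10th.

Take out an octave (7 from the number): 10 − 7 = 3.
Quality carries through unchanged, so the simple form is an augmented third.

augmented third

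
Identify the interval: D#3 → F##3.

M3

D to F spans three letter names (D-E-F) — that makes it a third of some quality.
Counting semitones, D#3→F##3 is 4, which is the major third.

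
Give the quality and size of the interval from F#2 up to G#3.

F to G spans two letter names (F-G), plus an octave — that makes it a ninth of some quality.
F#2 to G#3 is 14 semitones, matching the major ninth exactly, so the quality is major.
(Equivalently, a compound major second: a major second plus an octave.)

major ninth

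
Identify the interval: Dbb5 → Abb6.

D to A spans five letter names (D-E-F-G-A), plus an octave — that makes it a twelfth of some quality.
Dbb5 to Abb6 is 19 semitones, matching the perfect twelfth exactly, so the quality is perfect.
(Equivalently, a compound perfect fifth: a perfect fifth plus an octave.)

perfect twelfth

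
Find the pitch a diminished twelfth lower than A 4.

The twelfth's letter: A down five letter names plus an octave → D.
A diminished twelfth is 18 semitones; 18 semitones down from A4 gives D#3.

D sharp 3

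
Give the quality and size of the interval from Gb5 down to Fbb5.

Descending from Gb5 to Fbb5 is the same interval as ascending Fbb5 to Gb5.
F to G spans two letter names (F-G), so the interval is some kind of second.
The major second is 2 semitones; here we have 3, one semitone wider: augmented.

A2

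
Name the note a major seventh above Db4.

C5

Counting seven letter names up from D lands on C.
A major seventh spans 11 semitones, so from Db4 the target pitch is C5.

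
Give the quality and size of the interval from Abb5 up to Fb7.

A to F spans six letter names (A-B-C-D-E-F), plus an octave: a thirteenth.
Abb5 to Fb7 is 21 semitones, matching the major thirteenth exactly, so the quality is major.
(Equivalently, a compound major sixth: a major sixth plus an octave.)

major 13th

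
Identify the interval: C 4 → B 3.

Descending from C4 to B3 is the same interval as ascending B3 to C4.
B to C spans two letter names (B-C), so the interval is some kind of second.
B3 to C4 is 1 semitone, a half step short of the major second (2), so this is minor.

minor second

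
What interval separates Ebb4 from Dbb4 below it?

major 2nd

Descending from Ebb4 to Dbb4 is the same interval as ascending Dbb4 to Ebb4.
D to E spans two letter names (D-E) — that makes it a second of some quality.
The major second spans 2 semitones, and Dbb4 to Ebb4 is exactly 2 semitones — so this is a major second.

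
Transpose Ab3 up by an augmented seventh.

The seventh takes the letter from A up to G.
Moving 12 semitones up from Ab3 (the size of an augmented seventh) reaches G#4.

G#4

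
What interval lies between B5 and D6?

minor third

B to D spans three letter names (B-C-D): a third.
A major third would be 4 semitones, but B5 to D6 is 3 — one semitone narrower, making it a minor third.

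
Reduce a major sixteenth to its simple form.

Take out 2 octaves (14 from the number): 16 − 14 = 2.
Quality carries through unchanged, so the simple form is a major second.

M2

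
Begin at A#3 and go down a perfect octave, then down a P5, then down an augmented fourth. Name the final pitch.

A1

Down a perfect octave from A#3: A#2 (12 semitones down).
Down a perfect fifth from A#2: D#2 (7 semitones down).
D#2 down an augmented fourth → A1 (6 semitones).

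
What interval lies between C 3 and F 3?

C to F spans four letter names (C-D-E-F): a fourth.
The perfect fourth spans 5 semitones, and C3 to F3 is exactly 5 semitones — so this is a perfect fourth.

perfect 4th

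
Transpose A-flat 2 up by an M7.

Counting seven letter names up from A lands on G.
A major seventh is 11 semitones; 11 semitones up from Ab2 gives G3.

G 3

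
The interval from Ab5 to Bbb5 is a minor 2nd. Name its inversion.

M7

The rule of nine gives the new number: 9 − 2 = 7, so a second becomes a seventh.
And minor becomes major under inversion, so we get a major seventh.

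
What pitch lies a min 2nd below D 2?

C sharp 2

Two letter names down from D: C.
Moving 1 semitone down from D2 (the size of a minor second) reaches C#2.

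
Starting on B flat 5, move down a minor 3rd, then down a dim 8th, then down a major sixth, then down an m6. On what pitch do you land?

D sharp 3

Bb5 down a minor third → G5 (3 semitones).
A diminished octave down from G5 is G#4.
G#4 down a major sixth → B3 (9 semitones).
A minor sixth down from B3 is D#3.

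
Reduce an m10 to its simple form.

Subtracting seven from the interval number removes an octave: 10 − 7 = 3.
That makes a minor tenth a compound minor third — an octave plus a minor third.

m3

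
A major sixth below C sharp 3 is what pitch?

The sixth takes the letter from C down to E.
Moving 9 semitones down from C#3 (the size of a major sixth) reaches E2.

E 2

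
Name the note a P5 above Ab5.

Eb6

The fifth takes the letter from A up to E.
Moving 7 semitones up from Ab5 (the size of a perfect fifth) reaches Eb6.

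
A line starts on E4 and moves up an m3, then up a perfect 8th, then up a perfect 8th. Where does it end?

G6

A minor third up from E4 is G4.
A perfect octave up from G4 is G5.
Up a perfect octave from G5: G6 (12 semitones up).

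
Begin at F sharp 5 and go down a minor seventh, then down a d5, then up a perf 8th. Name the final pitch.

C double-sharp 5

A minor seventh down from F#5 is G#4.
Down a diminished fifth from G#4: C##4 (6 semitones down).
C##4 up a perfect octave → C##5 (12 semitones).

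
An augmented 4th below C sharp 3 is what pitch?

G 2

Counting four letter names down from C lands on G.
An augmented fourth spans 6 semitones, so from C#3 the target pitch is G2.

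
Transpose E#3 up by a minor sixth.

The sixth takes the letter from E up to C.
A minor sixth spans 8 semitones, so from E#3 the target pitch is C#4.

C#4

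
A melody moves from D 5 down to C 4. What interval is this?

major ninth

Descending from D5 to C4 is the same interval as ascending C4 to D5.
C to D spans two letter names (C-D), plus an octave: a ninth.
Counting semitones, C4→D5 is 14, which is the major ninth.
(Equivalently, a compound major second: a major second plus an octave.)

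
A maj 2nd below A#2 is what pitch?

The second takes the letter from A down to G.
A major second spans 2 semitones, so from A#2 the target pitch is G#2.

G#2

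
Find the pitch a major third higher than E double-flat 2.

G flat 2

Three letter names up from E: G.
A major third spans 4 semitones, so from Ebb2 the target pitch is Gb2.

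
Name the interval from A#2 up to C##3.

A to C spans three letter names (A-B-C), so the interval is some kind of third.
Counting semitones, A#2→C##3 is 4, which is the major third.

M3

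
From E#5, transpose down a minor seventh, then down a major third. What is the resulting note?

D#4

Down a minor seventh from E#5: F##4 (10 semitones down).
Down a major third from F##4: D#4 (4 semitones down).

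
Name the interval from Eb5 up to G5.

major third

E to G spans three letter names (E-F-G) — that makes it a third of some quality.
The major third spans 4 semitones, and Eb5 to G5 is exactly 4 semitones — so this is a major third.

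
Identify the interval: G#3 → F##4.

major seventh

G to F spans seven letter names (G-A-B-C-D-E-F) — that makes it a seventh of some quality.
G#3 to F##4 is 11 semitones, matching the major seventh exactly, so the quality is major.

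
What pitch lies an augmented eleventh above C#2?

The eleventh's letter: C up four letter names plus an octave → F.
An augmented eleventh is 18 semitones; 18 semitones up from C#2 gives F##3.

F##3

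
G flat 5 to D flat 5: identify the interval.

Descending from Gb5 to Db5 is the same interval as ascending Db5 to Gb5.
D to G spans four letter names (D-E-F-G), so the interval is some kind of fourth.
Db5 to Gb5 is 5 semitones, matching the perfect fourth exactly, so the quality is perfect.

perfect fourth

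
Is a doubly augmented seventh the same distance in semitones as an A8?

A doubly augmented seventh spans 13 semitones, and an augmented octave also spans 13 semitones — they're enharmonic.

Yes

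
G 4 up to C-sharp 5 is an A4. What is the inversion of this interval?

diminished 5th

The rule of nine gives the new number: 9 − 4 = 5, so a fourth becomes a fifth.
The quality also flips — augmented becomes diminished — giving a diminished fifth.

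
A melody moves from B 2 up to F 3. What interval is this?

B to F spans five letter names (B-C-D-E-F) — that makes it a fifth of some quality.
The perfect fifth is 7 semitones; here we have 6, one semitone narrower: diminished.

d5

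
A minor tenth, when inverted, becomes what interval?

First reduce the compound minor tenth to its simple form, a minor third.
Inverted interval numbers add to nine, so a third pairs with a sixth (3 + 6 = 9).
Quality inverts too: minor becomes major. That makes the inversion a major sixth.

M6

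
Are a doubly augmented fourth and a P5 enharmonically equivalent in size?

Both span 7 semitones: a doubly augmented fourth and a perfect fifth are the same chromatic distance.

Yes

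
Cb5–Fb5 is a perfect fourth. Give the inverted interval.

Inverted interval numbers add to nine, so a fourth pairs with a fifth (4 + 5 = 9).
The quality also flips — perfect stays perfect — giving a perfect fifth.

P5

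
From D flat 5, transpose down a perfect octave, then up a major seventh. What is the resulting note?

A perfect octave down from Db5 is Db4.
Db4 up a major seventh → C5 (11 semitones).

C 5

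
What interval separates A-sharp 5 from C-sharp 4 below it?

M13

Descending from A#5 to C#4 is the same interval as ascending C#4 to A#5.
C to A spans six letter names (C-D-E-F-G-A), plus an octave, so the interval is some kind of thirteenth.
The major thirteenth spans 21 semitones, and C#4 to A#5 is exactly 21 semitones — so this is a major thirteenth.
(Equivalently, a compound major sixth: a major sixth plus an octave.)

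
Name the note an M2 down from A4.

Counting two letter names down from A lands on G.
A major second is 2 semitones; 2 semitones down from A4 gives G4.

G4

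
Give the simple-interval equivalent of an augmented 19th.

Each octave removed subtracts seven from the number: 19 − 14 = 5.
That makes an augmented nineteenth a compound augmented fifth — 2 octaves plus an augmented fifth.

augmented fifth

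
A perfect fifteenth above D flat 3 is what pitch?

D flat 5

The letter stays D (same as the start), shifted two octaves up.
A perfect fifteenth spans 24 semitones, so from Db3 the target pitch is Db5.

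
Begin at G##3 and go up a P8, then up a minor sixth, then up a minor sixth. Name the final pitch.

Up a perfect octave from G##3: G##4 (12 semitones up).
A minor sixth up from G##4 is E#5.
E#5 up a minor sixth → C#6 (8 semitones).

C#6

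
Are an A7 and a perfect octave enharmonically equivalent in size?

Both span 12 semitones: an augmented seventh and a perfect octave are the same chromatic distance.

Yes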